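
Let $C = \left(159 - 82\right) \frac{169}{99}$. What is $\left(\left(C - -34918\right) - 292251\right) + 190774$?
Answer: $- \frac{597848}{9} \approx -66428.0$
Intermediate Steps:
$C = \frac{1183}{9}$ ($C = 77 \cdot 169 \cdot \frac{1}{99} = 77 \cdot \frac{169}{99} = \frac{1183}{9} \approx 131.44$)
$\left(\left(C - -34918\right) - 292251\right) + 190774 = \left(\left(\frac{1183}{9} - -34918\right) - 292251\right) + 190774 = \left(\left(\frac{1183}{9} + 34918\right) - 292251\right) + 190774 = \left(\frac{315445}{9} - 292251\right) + 190774 = - \frac{2314814}{9} + 190774 = - \frac{597848}{9}$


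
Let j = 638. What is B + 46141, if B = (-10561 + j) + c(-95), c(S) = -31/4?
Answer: 144841/4 ≈ 36210.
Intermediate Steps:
c(S) = -31/4 (c(S) = -31*¼ = -31/4)
B = -39723/4 (B = (-10561 + 638) - 31/4 = -9923 - 31/4 = -39723/4 ≈ -9930.8)
B + 46141 = -39723/4 + 46141 = 144841/4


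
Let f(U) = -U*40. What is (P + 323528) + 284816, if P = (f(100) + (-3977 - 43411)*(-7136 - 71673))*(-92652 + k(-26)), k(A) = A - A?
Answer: -346017870629240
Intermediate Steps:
k(A) = 0
f(U) = -40*U
P = -346017871237584 (P = (-40*100 + (-3977 - 43411)*(-7136 - 71673))*(-92652 + 0) = (-4000 - 47388*(-78809))*(-92652) = (-4000 + 3734600892)*(-92652) = 3734596892*(-92652) = -346017871237584)
(P + 323528) + 284816 = (-346017871237584 + 323528) + 284816 = -346017870914056 + 284816 = -346017870629240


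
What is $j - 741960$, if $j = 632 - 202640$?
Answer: $-943968$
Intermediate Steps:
$j = -202008$ ($j = 632 - 202640 = -202008$)
$j - 741960 = -202008 - 741960 = -943968$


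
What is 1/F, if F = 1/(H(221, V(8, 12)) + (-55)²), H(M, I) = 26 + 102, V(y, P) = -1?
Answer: 3153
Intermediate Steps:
H(M, I) = 128
F = 1/3153 (F = 1/(128 + (-55)²) = 1/(128 + 3025) = 1/3153 ≈ 0.00031716)
1/F = 1/(1/3153) = 3153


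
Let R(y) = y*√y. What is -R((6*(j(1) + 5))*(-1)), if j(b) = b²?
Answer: 216*I ≈ 216.0*I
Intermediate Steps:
R(y) = y^(3/2)
-R((6*(j(1) + 5))*(-1)) = -((6*(1² + 5))*(-1))^(3/2) = -((6*(1 + 5))*(-1))^(3/2) = -((6*6)*(-1))^(3/2) = -(36*(-1))^(3/2) = -(-36)^(3/2) = -(-216)*I = 216*I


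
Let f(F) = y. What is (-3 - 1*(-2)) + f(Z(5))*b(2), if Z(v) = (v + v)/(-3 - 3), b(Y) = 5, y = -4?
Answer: -21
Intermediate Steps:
Z(v) = -v/3 (Z(v) = (2*v)/(-6) = (2*v)*(-1/6) = -v/3)
f(F) = -4
(-3 - 1*(-2)) + f(Z(5))*b(2) = (-3 - 1*(-2)) - 4*5 = (-3 + 2) - 20 = -1 - 20 = -21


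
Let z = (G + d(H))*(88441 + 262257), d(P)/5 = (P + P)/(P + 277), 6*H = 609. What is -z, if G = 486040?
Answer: -129033826648380/757 ≈ -1.7045e+11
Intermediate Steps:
H = 203/2 (H = (⅙)*609 = 203/2 ≈ 101.50)
d(P) = 10*P/(277 + P) (d(P) = 5*((P + P)/(P + 277)) = 5*((2*P)/(277 + P)) = 5*(2*P/(277 + P)) = 10*P/(277 + P))
z = 129033826648380/757 (z = (486040 + 10*(203/2)/(277 + 203/2))*(88441 + 262257) = (486040 + 10*(203/2)/(757/2))*350698 = (486040 + 10*(203/2)*(2/757))*350698 = (486040 + 2030/757)*350698 = (367934310/757)*350698 = 129033826648380/757 ≈ 1.7045e+11)
-z = -1*129033826648380/757 = -129033826648380/757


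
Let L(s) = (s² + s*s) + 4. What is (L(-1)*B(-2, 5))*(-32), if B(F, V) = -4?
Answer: 768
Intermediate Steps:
L(s) = 4 + 2*s² (L(s) = (s² + s²) + 4 = 2*s² + 4 = 4 + 2*s²)
(L(-1)*B(-2, 5))*(-32) = ((4 + 2*(-1)²)*(-4))*(-32) = ((4 + 2*1)*(-4))*(-32) = ((4 + 2)*(-4))*(-32) = (6*(-4))*(-32) = -24*(-32) = 768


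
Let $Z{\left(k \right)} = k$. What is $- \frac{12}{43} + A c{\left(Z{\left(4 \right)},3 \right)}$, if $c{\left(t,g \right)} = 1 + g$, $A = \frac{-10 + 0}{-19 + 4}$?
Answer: $\frac{308}{129} \approx 2.3876$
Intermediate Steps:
$A = \frac{2}{3}$ ($A = - \frac{10}{-15} = \left(-10\right) \left(- \frac{1}{15}\right) = \frac{2}{3} \approx 0.66667$)
$- \frac{12}{43} + A c{\left(Z{\left(4 \right)},3 \right)} = - \frac{12}{43} + \frac{2 \left(1 + 3\right)}{3} = \left(-12\right) \frac{1}{43} + \frac{2}{3} \cdot 4 = - \frac{12}{43} + \frac{8}{3} = \frac{308}{129}$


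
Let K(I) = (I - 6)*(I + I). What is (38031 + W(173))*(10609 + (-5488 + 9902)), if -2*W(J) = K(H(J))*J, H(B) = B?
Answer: -74515762576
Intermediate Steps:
K(I) = 2*I*(-6 + I) (K(I) = (-6 + I)*(2*I) = 2*I*(-6 + I))
W(J) = -J²*(-6 + J) (W(J) = -2*J*(-6 + J)*J/2 = -J²*(-6 + J))
(38031 + W(173))*(10609 + (-5488 + 9902)) = (38031 + 173²*(6 - 1*173))*(10609 + (-5488 + 9902)) = (38031 + 29929*(6 - 173))*(10609 + 4414) = (38031 + 29929*(-167))*15023 = (38031 - 4998143)*15023 = -4960112*15023 = -74515762576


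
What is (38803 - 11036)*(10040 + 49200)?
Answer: 1644917080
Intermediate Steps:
(38803 - 11036)*(10040 + 49200) = 27767*59240 = 1644917080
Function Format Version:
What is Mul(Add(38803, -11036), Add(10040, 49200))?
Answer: 1644917080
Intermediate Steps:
Mul(Add(38803, -11036), Add(10040, 49200)) = Mul(27767, 59240) = 1644917080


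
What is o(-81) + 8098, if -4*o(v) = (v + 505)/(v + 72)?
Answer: 72988/9 ≈ 8109.8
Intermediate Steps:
o(v) = -(505 + v)/(4*(72 + v)) (o(v) = -(v + 505)/(4*(v + 72)) = -(505 + v)/(4*(72 + v)))
o(-81) + 8098 = (-505 - 1*(-81))/(4*(72 - 81)) + 8098 = (¼)*(-505 + 81)/(-9) + 8098 = (¼)*(-⅑)*(-424) + 8098 = 106/9 + 8098 = 72988/9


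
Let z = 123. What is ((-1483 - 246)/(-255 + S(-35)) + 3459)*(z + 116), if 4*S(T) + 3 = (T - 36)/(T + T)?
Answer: 4558235963/5503 ≈ 8.2832e+5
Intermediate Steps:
S(T) = -¾ + (-36 + T)/(8*T) (S(T) = -¾ + ((T - 36)/(T + T))/4 = -¾ + ((-36 + T)/((2*T)))/4 = -¾ + ((-36 + T)*(1/(2*T)))/4 = -¾ + ((-36 + T)/(2*T))/4 = -¾ + (-36 + T)/(8*T))
((-1483 - 246)/(-255 + S(-35)) + 3459)*(z + 116) = ((-1483 - 246)/(-255 + (⅛)*(-36 - 5*(-35))/(-35)) + 3459)*(123 + 116) = (-1729/(-255 + (⅛)*(-1/35)*(-36 + 175)) + 3459)*239 = (-1729/(-255 + (⅛)*(-1/35)*139) + 3459)*239 = (-1729/(-255 - 139/280) + 3459)*239 = (-1729/(-71539/280) + 3459)*239 = (-1729*(-280/71539) + 3459)*239 = (37240/5503 + 3459)*239 = (19072117/5503)*239 = 4558235963/5503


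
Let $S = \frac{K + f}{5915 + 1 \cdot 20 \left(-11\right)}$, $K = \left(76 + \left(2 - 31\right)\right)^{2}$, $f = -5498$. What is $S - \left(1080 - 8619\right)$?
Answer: $\frac{42931316}{5695} \approx 7538.4$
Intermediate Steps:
$K = 2209$ ($K = \left(76 + \left(2 - 31\right)\right)^{2} = \left(76 - 29\right)^{2} = 47^{2} = 2209$)
$S = - \frac{3289}{5695}$ ($S = \frac{2209 - 5498}{5915 + 1 \cdot 20 \left(-11\right)} = - \frac{3289}{5915 + 20 \left(-11\right)} = - \frac{3289}{5915 - 220} = - \frac{3289}{5695} \approx -0.57752$)
$S - \left(1080 - 8619\right) = - \frac{3289}{5695} - \left(1080 - 8619\right) = - \frac{3289}{5695} - -7539 = - \frac{3289}{5695} + 7539 = \frac{42931316}{5695}$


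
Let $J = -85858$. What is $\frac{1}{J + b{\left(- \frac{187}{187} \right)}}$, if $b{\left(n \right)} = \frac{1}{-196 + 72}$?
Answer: $- \frac{124}{10646393} \approx -1.1647 \cdot 10^{-5}$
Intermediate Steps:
$b{\left(n \right)} = - \frac{1}{124}$ ($b{\left(n \right)} = \frac{1}{-124} = - \frac{1}{124}$)
$\frac{1}{J + b{\left(- \frac{187}{187} \right)}} = \frac{1}{-85858 - \frac{1}{124}} = \frac{1}{- \frac{10646393}{124}} = - \frac{124}{10646393}$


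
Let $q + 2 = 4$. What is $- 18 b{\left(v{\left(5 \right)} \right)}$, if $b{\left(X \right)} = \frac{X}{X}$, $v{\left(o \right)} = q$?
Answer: $-18$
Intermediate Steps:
$q = 2$ ($q = -2 + 4 = 2$)
$v{\left(o \right)} = 2$
$b{\left(X \right)} = 1$
$- 18 b{\left(v{\left(5 \right)} \right)} = \left(-18\right) 1 = -18$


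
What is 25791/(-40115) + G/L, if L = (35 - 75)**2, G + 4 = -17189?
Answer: -146192559/12836800 ≈ -11.389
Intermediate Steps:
G = -17193 (G = -4 - 17189 = -17193)
L = 1600 (L = (-40)**2 = 1600)
25791/(-40115) + G/L = 25791/(-40115) - 17193/1600 = 25791*(-1/40115) - 17193*1/1600 = -25791/40115 - 17193/1600 = -146192559/12836800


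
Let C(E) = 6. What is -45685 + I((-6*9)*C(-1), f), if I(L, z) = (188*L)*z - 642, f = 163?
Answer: -9974983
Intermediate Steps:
I(L, z) = -642 + 188*L*z (I(L, z) = 188*L*z - 642 = -642 + 188*L*z)
-45685 + I((-6*9)*C(-1), f) = -45685 + (-642 + 188*(-6*9*6)*163) = -45685 + (-642 + 188*(-54*6)*163) = -45685 + (-642 + 188*(-324)*163) = -45685 + (-642 - 9928656) = -45685 - 9929298 = -9974983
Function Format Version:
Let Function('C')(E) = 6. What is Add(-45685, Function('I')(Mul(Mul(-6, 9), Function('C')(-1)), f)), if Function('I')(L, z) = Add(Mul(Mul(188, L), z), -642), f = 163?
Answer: -9974983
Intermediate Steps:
Function('I')(L, z) = Add(-642, Mul(188, L, z)) (Function('I')(L, z) = Add(Mul(188, L, z), -642) = Add(-642, Mul(188, L, z)))
Add(-45685, Function('I')(Mul(Mul(-6, 9), Function('C')(-1)), f)) = Add(-45685, Add(-642, Mul(188, Mul(Mul(-6, 9), 6), 163))) = Add(-45685, Add(-642, Mul(188, Mul(-54, 6), 163))) = Add(-45685, Add(-642, Mul(188, -324, 163))) = Add(-45685, Add(-642, -9928656)) = Add(-45685, -9929298) = -9974983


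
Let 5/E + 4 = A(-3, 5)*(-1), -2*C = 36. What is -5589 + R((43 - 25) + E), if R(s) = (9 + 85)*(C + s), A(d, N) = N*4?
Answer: -67303/12 ≈ -5608.6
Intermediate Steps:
C = -18 (C = -½*36 = -18)
A(d, N) = 4*N
E = -5/24 (E = 5/(-4 + (4*5)*(-1)) = 5/(-4 + 20*(-1)) = 5/(-4 - 20) = 5/(-24) = 5*(-1/24) = -5/24 ≈ -0.20833)
R(s) = -1692 + 94*s (R(s) = (9 + 85)*(-18 + s) = 94*(-18 + s) = -1692 + 94*s)
-5589 + R((43 - 25) + E) = -5589 + (-1692 + 94*((43 - 25) - 5/24)) = -5589 + (-1692 + 94*(18 - 5/24)) = -5589 + (-1692 + 94*(427/24)) = -5589 + (-1692 + 20069/12) = -5589 - 235/12 = -67303/12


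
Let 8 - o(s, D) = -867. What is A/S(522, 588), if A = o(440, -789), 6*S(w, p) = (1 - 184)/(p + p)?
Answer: -2058000/61 ≈ -33738.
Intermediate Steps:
o(s, D) = 875 (o(s, D) = 8 - 1*(-867) = 8 + 867 = 875)
S(w, p) = -61/(4*p) (S(w, p) = ((1 - 184)/(p + p))/6 = (-183*1/(2*p))/6 = (-183/(2*p))/6 = -61/(4*p))
A = 875
A/S(522, 588) = 875/((-61/4/588)) = 875/((-61/4*1/588)) = 875/(-61/2352) = 875*(-2352/61) = -2058000/61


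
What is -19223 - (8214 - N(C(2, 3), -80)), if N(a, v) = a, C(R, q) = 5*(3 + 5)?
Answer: -27397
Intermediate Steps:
C(R, q) = 40 (C(R, q) = 5*8 = 40)
-19223 - (8214 - N(C(2, 3), -80)) = -19223 - (8214 - 1*40) = -19223 - (8214 - 40) = -19223 - 1*8174 = -19223 - 8174 = -27397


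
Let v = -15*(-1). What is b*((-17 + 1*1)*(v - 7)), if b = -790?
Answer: 101120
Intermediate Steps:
v = 15
b*((-17 + 1*1)*(v - 7)) = -790*(-17 + 1*1)*(15 - 7) = -790*(-17 + 1)*8 = -(-12640)*8 = -790*(-128) = 101120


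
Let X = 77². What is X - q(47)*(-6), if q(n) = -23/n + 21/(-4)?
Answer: 554089/94 ≈ 5894.6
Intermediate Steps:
q(n) = -21/4 - 23/n (q(n) = -23/n + 21*(-¼) = -23/n - 21/4 = -21/4 - 23/n)
X = 5929
X - q(47)*(-6) = 5929 - (-21/4 - 23/47)*(-6) = 5929 - (-1079)*(-6)/188 = 5929 - 1*3237/94 = 5929 - 3237/94 = 554089/94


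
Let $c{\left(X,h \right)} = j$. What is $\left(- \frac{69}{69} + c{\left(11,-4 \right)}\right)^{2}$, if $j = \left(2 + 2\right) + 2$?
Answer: $25$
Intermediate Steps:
$j = 6$ ($j = 4 + 2 = 6$)
$c{\left(X,h \right)} = 6$
$\left(- \frac{69}{69} + c{\left(11,-4 \right)}\right)^{2} = \left(- \frac{69}{69} + 6\right)^{2} = \left(\left(-69\right) \frac{1}{69} + 6\right)^{2} = \left(-1 + 6\right)^{2} = 5^{2} = 25$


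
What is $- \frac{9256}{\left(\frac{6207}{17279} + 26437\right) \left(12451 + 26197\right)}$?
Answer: $- \frac{19991803}{2206854569030} \approx -9.059 \cdot 10^{-6}$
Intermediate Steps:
$- \frac{9256}{\left(\frac{6207}{17279} + 26437\right) \left(12451 + 26197\right)} = - \frac{9256}{\left(6207 \cdot \frac{1}{17279} + 26437\right) 38648} = - \frac{9256}{\left(\frac{6207}{17279} + 26437\right) 38648} = - \frac{9256}{\frac{456811130}{17279} \cdot 38648} = - \frac{9256}{\frac{17654836552240}{17279}} = \left(-9256\right) \frac{17279}{17654836552240} = - \frac{19991803}{2206854569030}$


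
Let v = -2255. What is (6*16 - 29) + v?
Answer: -2188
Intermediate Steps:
(6*16 - 29) + v = (6*16 - 29) - 2255 = (96 - 29) - 2255 = 67 - 2255 = -2188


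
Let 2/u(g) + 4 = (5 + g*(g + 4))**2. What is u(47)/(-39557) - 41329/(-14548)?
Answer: 1179054723659963/415032740203200 ≈ 2.8409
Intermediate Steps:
u(g) = 2/(-4 + (5 + g*(4 + g))**2) (u(g) = 2/(-4 + (5 + g*(g + 4))**2) = 2/(-4 + (5 + g*(4 + g))**2))
u(47)/(-39557) - 41329/(-14548) = (2/(-4 + (5 + 47**2 + 4*47)**2))/(-39557) - 41329/(-14548) = (2/(-4 + (5 + 2209 + 188)**2))*(-1/39557) - 41329*(-1/14548) = (2/(-4 + 2402**2))*(-1/39557) + 41329/14548 = (2/(-4 + 5769604))*(-1/39557) + 41329/14548 = (2/5769600)*(-1/39557) + 41329/14548 = (2*(1/5769600))*(-1/39557) + 41329/14548 = (1/2884800)*(-1/39557) + 41329/14548 = -1/114114033600 + 41329/14548 = 1179054723659963/415032740203200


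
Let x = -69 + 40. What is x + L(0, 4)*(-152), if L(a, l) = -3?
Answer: 427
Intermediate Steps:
x = -29
x + L(0, 4)*(-152) = -29 - 3*(-152) = -29 + 456 = 427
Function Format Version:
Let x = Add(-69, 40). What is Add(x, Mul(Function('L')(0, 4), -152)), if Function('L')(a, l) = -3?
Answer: 427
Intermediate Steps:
x = -29
Add(x, Mul(Function('L')(0, 4), -152)) = Add(-29, Mul(-3, -152)) = Add(-29, 456) = 427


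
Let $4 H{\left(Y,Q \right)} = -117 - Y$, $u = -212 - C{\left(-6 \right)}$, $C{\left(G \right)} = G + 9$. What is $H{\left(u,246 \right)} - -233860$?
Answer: $\frac{467769}{2} \approx 2.3388 \cdot 10^{5}$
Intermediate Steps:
$C{\left(G \right)} = 9 + G$
$u = -215$ ($u = -212 - \left(9 - 6\right) = -212 - 3 = -215$)
$H{\left(Y,Q \right)} = - \frac{117}{4} - \frac{Y}{4}$ ($H{\left(Y,Q \right)} = \frac{-117 - Y}{4} = - \frac{117}{4} - \frac{Y}{4}$)
$H{\left(u,246 \right)} - -233860 = \left(- \frac{117}{4} - - \frac{215}{4}\right) - -233860 = \left(- \frac{117}{4} + \frac{215}{4}\right) + 233860 = \frac{49}{2} + 233860 = \frac{467769}{2}$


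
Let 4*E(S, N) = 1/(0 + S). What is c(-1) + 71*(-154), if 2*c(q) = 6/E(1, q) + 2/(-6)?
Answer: -65533/6 ≈ -10922.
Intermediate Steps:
E(S, N) = 1/(4*S) (E(S, N) = 1/(4*(0 + S)) = 1/(4*S))
c(q) = 71/6 (c(q) = (6/(((¼)/1)) + 2/(-6))/2 = (6/(((¼)*1)) + 2*(-⅙))/2 = (6/(¼) - ⅓)/2 = (6*4 - ⅓)/2 = (24 - ⅓)/2 = (½)*(71/3) = 71/6)
c(-1) + 71*(-154) = 71/6 + 71*(-154) = 71/6 - 10934 = -65533/6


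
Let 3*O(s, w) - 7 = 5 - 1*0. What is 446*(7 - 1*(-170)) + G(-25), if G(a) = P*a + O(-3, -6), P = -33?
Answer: 79771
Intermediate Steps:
O(s, w) = 4 (O(s, w) = 7/3 + (5 - 1*0)/3 = 7/3 + (5 + 0)/3 = 7/3 + (1/3)*5 = 7/3 + 5/3 = 4)
G(a) = 4 - 33*a (G(a) = -33*a + 4 = 4 - 33*a)
446*(7 - 1*(-170)) + G(-25) = 446*(7 - 1*(-170)) + (4 - 33*(-25)) = 446*(7 + 170) + (4 + 825) = 446*177 + 829 = 78942 + 829 = 79771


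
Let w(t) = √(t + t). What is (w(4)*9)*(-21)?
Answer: -378*√2 ≈ -534.57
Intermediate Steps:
w(t) = √2*√t (w(t) = √(2*t) = √2*√t)
(w(4)*9)*(-21) = ((√2*√4)*9)*(-21) = ((√2*2)*9)*(-21) = ((2*√2)*9)*(-21) = (18*√2)*(-21) = -378*√2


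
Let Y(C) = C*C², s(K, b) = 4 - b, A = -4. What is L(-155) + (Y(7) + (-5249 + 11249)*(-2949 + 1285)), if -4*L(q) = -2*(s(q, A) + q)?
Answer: -19967461/2 ≈ -9.9837e+6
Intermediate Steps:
Y(C) = C³
L(q) = 4 + q/2 (L(q) = -(-1)*((4 - 1*(-4)) + q)/2 = -(-1)*((4 + 4) + q)/2 = -(-1)*(8 + q)/2 = -(-16 - 2*q)/4 = 4 + q/2)
L(-155) + (Y(7) + (-5249 + 11249)*(-2949 + 1285)) = (4 + (½)*(-155)) + (7³ + (-5249 + 11249)*(-2949 + 1285)) = (4 - 155/2) + (343 + 6000*(-1664)) = -147/2 + (343 - 9984000) = -147/2 - 9983657 = -19967461/2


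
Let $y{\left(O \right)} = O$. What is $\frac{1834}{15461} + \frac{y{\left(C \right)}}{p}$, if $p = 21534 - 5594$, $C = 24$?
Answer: $\frac{7401256}{61612085} \approx 0.12013$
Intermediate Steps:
$p = 15940$ ($p = 21534 - 5594 = 15940$)
$\frac{1834}{15461} + \frac{y{\left(C \right)}}{p} = \frac{1834}{15461} + \frac{24}{15940} = 1834 \cdot \frac{1}{15461} + 24 \cdot \frac{1}{15940} = \frac{1834}{15461} + \frac{6}{3985} = \frac{7401256}{61612085}$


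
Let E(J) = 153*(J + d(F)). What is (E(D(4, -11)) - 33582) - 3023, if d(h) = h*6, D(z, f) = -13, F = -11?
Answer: -48692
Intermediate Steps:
d(h) = 6*h
E(J) = -10098 + 153*J (E(J) = 153*(J + 6*(-11)) = 153*(J - 66) = 153*(-66 + J) = -10098 + 153*J)
(E(D(4, -11)) - 33582) - 3023 = ((-10098 + 153*(-13)) - 33582) - 3023 = ((-10098 - 1989) - 33582) - 3023 = (-12087 - 33582) - 3023 = -45669 - 3023 = -48692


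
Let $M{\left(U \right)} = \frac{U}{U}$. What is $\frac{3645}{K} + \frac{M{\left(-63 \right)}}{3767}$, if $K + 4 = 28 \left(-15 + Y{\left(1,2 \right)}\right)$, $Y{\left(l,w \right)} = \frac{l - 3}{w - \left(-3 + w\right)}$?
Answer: $- \frac{41190817}{5002576} \approx -8.2339$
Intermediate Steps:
$Y{\left(l,w \right)} = -1 + \frac{l}{3}$ ($Y{\left(l,w \right)} = \frac{-3 + l}{3} = \left(-3 + l\right) \frac{1}{3} = -1 + \frac{l}{3}$)
$M{\left(U \right)} = 1$
$K = - \frac{1328}{3}$ ($K = -4 + 28 \left(-15 + \left(-1 + \frac{1}{3} \cdot 1\right)\right) = -4 + 28 \left(-15 + \left(-1 + \frac{1}{3}\right)\right) = -4 + 28 \left(-15 - \frac{2}{3}\right) = -4 + 28 \left(- \frac{47}{3}\right) = -4 - \frac{1316}{3} = - \frac{1328}{3} \approx -442.67$)
$\frac{3645}{K} + \frac{M{\left(-63 \right)}}{3767} = \frac{3645}{- \frac{1328}{3}} + 1 \cdot \frac{1}{3767} = 3645 \left(- \frac{3}{1328}\right) + 1 \cdot \frac{1}{3767} = - \frac{10935}{1328} + \frac{1}{3767} = - \frac{41190817}{5002576}$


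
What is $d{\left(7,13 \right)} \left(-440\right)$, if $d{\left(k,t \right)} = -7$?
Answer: $3080$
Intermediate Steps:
$d{\left(7,13 \right)} \left(-440\right) = \left(-7\right) \left(-440\right) = 3080$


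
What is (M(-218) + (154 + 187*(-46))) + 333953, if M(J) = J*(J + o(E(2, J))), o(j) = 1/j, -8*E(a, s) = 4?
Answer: 373465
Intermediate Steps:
E(a, s) = -½ (E(a, s) = -⅛*4 = -½)
M(J) = J*(-2 + J) (M(J) = J*(J + 1/(-½)) = J*(J - 2) = J*(-2 + J))
(M(-218) + (154 + 187*(-46))) + 333953 = (-218*(-2 - 218) + (154 + 187*(-46))) + 333953 = (-218*(-220) + (154 - 8602)) + 333953 = (47960 - 8448) + 333953 = 39512 + 333953 = 373465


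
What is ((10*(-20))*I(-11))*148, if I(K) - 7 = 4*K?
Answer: 1095200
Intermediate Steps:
I(K) = 7 + 4*K
((10*(-20))*I(-11))*148 = ((10*(-20))*(7 + 4*(-11)))*148 = -200*(7 - 44)*148 = -200*(-37)*148 = 7400*148 = 1095200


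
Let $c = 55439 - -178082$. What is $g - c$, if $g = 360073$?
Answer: $126552$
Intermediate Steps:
$c = 233521$ ($c = 55439 + 178082 = 233521$)
$g - c = 360073 - 233521 = 126552$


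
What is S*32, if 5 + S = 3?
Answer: -64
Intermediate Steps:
S = -2 (S = -5 + 3 = -2)
S*32 = -2*32 = -64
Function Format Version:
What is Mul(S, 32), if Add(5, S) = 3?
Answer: -64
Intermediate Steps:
S = -2 (S = Add(-5, 3) = -2)
Mul(S, 32) = Mul(-2, 32) = -64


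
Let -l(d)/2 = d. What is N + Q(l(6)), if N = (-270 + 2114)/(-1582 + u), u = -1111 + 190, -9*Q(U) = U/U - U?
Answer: -49135/22527 ≈ -2.1812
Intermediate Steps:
l(d) = -2*d
Q(U) = -⅑ + U/9 (Q(U) = -(U/U - U)/9 = -(1 - U)/9 = -⅑ + U/9)
u = -921
N = -1844/2503 (N = (-270 + 2114)/(-1582 - 921) = 1844/(-2503) = 1844*(-1/2503) = -1844/2503 ≈ -0.73672)
N + Q(l(6)) = -1844/2503 + (-⅑ + (-2*6)/9) = -1844/2503 + (-⅑ + (⅑)*(-12)) = -1844/2503 + (-⅑ - 4/3) = -1844/2503 - 13/9 = -49135/22527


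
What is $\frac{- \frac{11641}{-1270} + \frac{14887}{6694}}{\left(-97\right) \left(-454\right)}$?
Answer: $\frac{12103918}{46797971555} \approx 0.00025864$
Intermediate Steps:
$\frac{- \frac{11641}{-1270} + \frac{14887}{6694}}{\left(-97\right) \left(-454\right)} = \frac{\left(-11641\right) \left(- \frac{1}{1270}\right) + 14887 \cdot \frac{1}{6694}}{44038} = \left(\frac{11641}{1270} + \frac{14887}{6694}\right) \frac{1}{44038} = \frac{24207836}{2125345} \cdot \frac{1}{44038} = \frac{12103918}{46797971555}$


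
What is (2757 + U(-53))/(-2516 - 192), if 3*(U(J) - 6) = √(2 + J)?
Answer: -2763/2708 - I*√51/8124 ≈ -1.0203 - 0.00087905*I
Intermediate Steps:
U(J) = 6 + √(2 + J)/3
(2757 + U(-53))/(-2516 - 192) = (2757 + (6 + √(2 - 53)/3))/(-2516 - 192) = (2757 + (6 + √(-51)/3))/(-2708) = (2757 + (6 + (I*√51)/3))*(-1/2708) = (2757 + (6 + I*√51/3))*(-1/2708) = (2763 + I*√51/3)*(-1/2708) = -2763/2708 - I*√51/8124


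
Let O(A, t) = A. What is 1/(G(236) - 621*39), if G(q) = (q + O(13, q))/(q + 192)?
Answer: -428/10365483 ≈ -4.1291e-5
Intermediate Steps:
G(q) = (13 + q)/(192 + q) (G(q) = (q + 13)/(q + 192) = (13 + q)/(192 + q))
1/(G(236) - 621*39) = 1/((13 + 236)/(192 + 236) - 621*39) = 1/(249/428 - 24219) = 1/(-10365483/428) = -428/10365483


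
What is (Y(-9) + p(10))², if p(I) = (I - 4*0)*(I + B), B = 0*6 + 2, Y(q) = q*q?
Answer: 40401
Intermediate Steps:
Y(q) = q²
B = 2 (B = 0 + 2 = 2)
p(I) = I*(2 + I) (p(I) = (I - 4*0)*(I + 2) = (I + 0)*(2 + I) = I*(2 + I))
(Y(-9) + p(10))² = ((-9)² + 10*(2 + 10))² = (81 + 10*12)² = (81 + 120)² = 201² = 40401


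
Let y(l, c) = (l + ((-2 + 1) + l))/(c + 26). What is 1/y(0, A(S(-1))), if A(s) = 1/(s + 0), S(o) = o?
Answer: -25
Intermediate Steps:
A(s) = 1/s
y(l, c) = (-1 + 2*l)/(26 + c) (y(l, c) = (l + (-1 + l))/(26 + c) = (-1 + 2*l)/(26 + c))
1/y(0, A(S(-1))) = 1/((-1 + 2*0)/(26 + 1/(-1))) = 1/((-1 + 0)/(26 - 1)) = 1/(-1/25) = -25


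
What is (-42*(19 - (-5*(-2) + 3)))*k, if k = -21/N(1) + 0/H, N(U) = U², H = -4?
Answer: 5292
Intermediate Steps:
k = -21 (k = -21/(1²) + 0/(-4) = -21/1 + 0*(-¼) = -21*1 + 0 = -21 + 0 = -21)
(-42*(19 - (-5*(-2) + 3)))*k = -42*(19 - (-5*(-2) + 3))*(-21) = -42*(19 - (10 + 3))*(-21) = -42*(19 - 1*13)*(-21) = -42*(19 - 13)*(-21) = -42*6*(-21) = -252*(-21) = 5292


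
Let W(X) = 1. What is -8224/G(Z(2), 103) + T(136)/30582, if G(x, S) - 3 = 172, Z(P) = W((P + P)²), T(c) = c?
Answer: -125741284/2675925 ≈ -46.990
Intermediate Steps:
Z(P) = 1
G(x, S) = 175 (G(x, S) = 3 + 172 = 175)
-8224/G(Z(2), 103) + T(136)/30582 = -8224/175 + 136/30582 = -8224*1/175 + 136*(1/30582) = -8224/175 + 68/15291 = -125741284/2675925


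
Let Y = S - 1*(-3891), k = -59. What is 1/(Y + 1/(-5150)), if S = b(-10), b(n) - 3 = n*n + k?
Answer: 5150/20265249 ≈ 0.00025413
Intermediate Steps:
b(n) = -56 + n**2 (b(n) = 3 + (n*n - 59) = 3 + (n**2 - 59) = 3 + (-59 + n**2) = -56 + n**2)
S = 44 (S = -56 + (-10)**2 = -56 + 100 = 44)
Y = 3935 (Y = 44 - 1*(-3891) = 44 + 3891 = 3935)
1/(Y + 1/(-5150)) = 1/(3935 + 1/(-5150)) = 1/(3935 - 1/5150) = 1/(20265249/5150) = 5150/20265249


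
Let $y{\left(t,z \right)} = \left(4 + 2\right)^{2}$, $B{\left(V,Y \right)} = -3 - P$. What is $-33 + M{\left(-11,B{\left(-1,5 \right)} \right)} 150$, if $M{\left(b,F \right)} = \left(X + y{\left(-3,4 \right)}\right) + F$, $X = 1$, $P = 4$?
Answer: $4467$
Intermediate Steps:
$B{\left(V,Y \right)} = -7$ ($B{\left(V,Y \right)} = -3 - 4 = -7$)
$y{\left(t,z \right)} = 36$ ($y{\left(t,z \right)} = 6^{2} = 36$)
$M{\left(b,F \right)} = 37 + F$ ($M{\left(b,F \right)} = \left(1 + 36\right) + F = 37 + F$)
$-33 + M{\left(-11,B{\left(-1,5 \right)} \right)} 150 = -33 + \left(37 - 7\right) 150 = -33 + 30 \cdot 150 = -33 + 4500 = 4467$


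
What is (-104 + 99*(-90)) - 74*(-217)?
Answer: 7044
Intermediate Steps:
(-104 + 99*(-90)) - 74*(-217) = (-104 - 8910) - 1*(-16058) = -9014 + 16058 = 7044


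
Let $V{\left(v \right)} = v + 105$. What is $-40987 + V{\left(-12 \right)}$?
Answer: $-40894$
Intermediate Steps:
$V{\left(v \right)} = 105 + v$
$-40987 + V{\left(-12 \right)} = -40987 + \left(105 - 12\right) = -40987 + 93 = -40894$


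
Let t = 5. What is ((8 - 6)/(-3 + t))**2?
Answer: 1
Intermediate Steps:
((8 - 6)/(-3 + t))**2 = ((8 - 6)/(-3 + 5))**2 = (2/2)**2 = (2*(1/2))**2 = 1**2 = 1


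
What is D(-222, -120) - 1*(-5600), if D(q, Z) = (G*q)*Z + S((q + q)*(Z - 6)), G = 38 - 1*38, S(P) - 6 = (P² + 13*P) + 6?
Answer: 3130464020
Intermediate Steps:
S(P) = 12 + P² + 13*P (S(P) = 6 + ((P² + 13*P) + 6) = 6 + (6 + P² + 13*P) = 12 + P² + 13*P)
G = 0 (G = 38 - 38 = 0)
D(q, Z) = 12 + 4*q²*(-6 + Z)² + 26*q*(-6 + Z) (D(q, Z) = (0*q)*Z + (12 + ((q + q)*(Z - 6))² + 13*((q + q)*(Z - 6))) = 0*Z + (12 + ((2*q)*(-6 + Z))² + 13*((2*q)*(-6 + Z))) = 0 + (12 + (2*q*(-6 + Z))² + 13*(2*q*(-6 + Z))) = 0 + (12 + 4*q²*(-6 + Z)² + 26*q*(-6 + Z)) = 12 + 4*q²*(-6 + Z)² + 26*q*(-6 + Z))
D(-222, -120) - 1*(-5600) = (12 + 4*(-222)²*(-6 - 120)² + 26*(-222)*(-6 - 120)) - 1*(-5600) = (12 + 4*49284*(-126)² + 26*(-222)*(-126)) + 5600 = (12 + 4*49284*15876 + 727272) + 5600 = (12 + 3129731136 + 727272) + 5600 = 3130458420 + 5600 = 3130464020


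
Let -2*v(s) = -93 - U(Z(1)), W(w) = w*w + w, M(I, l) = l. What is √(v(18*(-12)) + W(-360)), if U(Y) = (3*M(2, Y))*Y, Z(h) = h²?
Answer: 2*√32322 ≈ 359.57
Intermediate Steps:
U(Y) = 3*Y² (U(Y) = (3*Y)*Y = 3*Y²)
W(w) = w + w² (W(w) = w² + w = w + w²)
v(s) = 48 (v(s) = -(-93 - 3*(1²)²)/2 = -(-93 - 3*1²)/2 = -(-93 - 3)/2 = -½*(-96) = 48)
√(v(18*(-12)) + W(-360)) = √(48 - 360*(1 - 360)) = √(48 - 360*(-359)) = √(48 + 129240) = √129288 = 2*√32322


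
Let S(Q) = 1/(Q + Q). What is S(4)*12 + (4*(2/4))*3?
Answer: 15/2 ≈ 7.5000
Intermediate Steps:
S(Q) = 1/(2*Q)
S(4)*12 + (4*(2/4))*3 = ((½)/4)*12 + (4*(2/4))*3 = ((½)*(¼))*12 + (4*(2*(¼)))*3 = (⅛)*12 + (4*(½))*3 = 3/2 + 2*3 = 3/2 + 6 = 15/2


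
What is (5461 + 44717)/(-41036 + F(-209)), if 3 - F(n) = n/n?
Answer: -8363/6839 ≈ -1.2228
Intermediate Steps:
F(n) = 2 (F(n) = 3 - n/n = 3 - 1*1 = 3 - 1 = 2)
(5461 + 44717)/(-41036 + F(-209)) = (5461 + 44717)/(-41036 + 2) = 50178/(-41034) = 50178*(-1/41034) = -8363/6839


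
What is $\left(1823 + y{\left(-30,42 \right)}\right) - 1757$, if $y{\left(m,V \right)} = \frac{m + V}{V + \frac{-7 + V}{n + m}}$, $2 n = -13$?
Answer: $\frac{49653}{749} \approx 66.292$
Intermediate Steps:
$n = - \frac{13}{2}$ ($n = \frac{1}{2} \left(-13\right) = - \frac{13}{2} \approx -6.5$)
$y{\left(m,V \right)} = \frac{V + m}{V + \frac{-7 + V}{- \frac{13}{2} + m}}$ ($y{\left(m,V \right)} = \frac{m + V}{V + \frac{-7 + V}{- \frac{13}{2} + m}} = \frac{V + m}{V + \frac{-7 + V}{- \frac{13}{2} + m}}$)
$\left(1823 + y{\left(-30,42 \right)}\right) - 1757 = \left(1823 + \frac{\left(-13\right) 42 - -390 + 2 \left(-30\right)^{2} + 2 \cdot 42 \left(-30\right)}{-14 - 462 + 2 \cdot 42 \left(-30\right)}\right) - 1757 = \left(1823 + \frac{-546 + 390 + 2 \cdot 900 - 2520}{-14 - 462 - 2520}\right) - 1757 = \left(1823 + \frac{-546 + 390 + 1800 - 2520}{-2996}\right) - 1757 = \left(1823 - - \frac{219}{749}\right) - 1757 = \left(1823 + \frac{219}{749}\right) - 1757 = \frac{1365646}{749} - 1757 = \frac{49653}{749}$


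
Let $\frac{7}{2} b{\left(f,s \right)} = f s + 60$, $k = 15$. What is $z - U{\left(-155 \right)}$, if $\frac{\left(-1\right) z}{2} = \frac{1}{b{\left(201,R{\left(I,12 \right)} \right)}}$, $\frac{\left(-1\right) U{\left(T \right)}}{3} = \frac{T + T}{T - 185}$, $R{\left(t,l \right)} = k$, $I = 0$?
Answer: $\frac{285737}{104550} \approx 2.733$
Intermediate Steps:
$R{\left(t,l \right)} = 15$
$b{\left(f,s \right)} = \frac{120}{7} + \frac{2 f s}{7}$ ($b{\left(f,s \right)} = \frac{2 \left(f s + 60\right)}{7} = \frac{2 \left(60 + f s\right)}{7} = \frac{120}{7} + \frac{2 f s}{7}$)
$U{\left(T \right)} = - \frac{6 T}{-185 + T}$ ($U{\left(T \right)} = - 3 \frac{T + T}{T - 185} = - 3 \frac{2 T}{-185 + T} = - \frac{6 T}{-185 + T}$)
$z = - \frac{7}{3075}$ ($z = - \frac{2}{\frac{120}{7} + \frac{2}{7} \cdot 201 \cdot 15} = - \frac{2}{\frac{120}{7} + \frac{6030}{7}} = - \frac{2}{\frac{6150}{7}} = \left(-2\right) \frac{7}{6150} = - \frac{7}{3075} \approx -0.0022764$)
$z - U{\left(-155 \right)} = - \frac{7}{3075} - \left(-6\right) \left(-155\right) \frac{1}{-185 - 155} = - \frac{7}{3075} - \left(-6\right) \left(-155\right) \frac{1}{-340} = - \frac{7}{3075} - \left(-6\right) \left(-155\right) \left(- \frac{1}{340}\right) = - \frac{7}{3075} - - \frac{93}{34} = - \frac{7}{3075} + \frac{93}{34} = \frac{285737}{104550}$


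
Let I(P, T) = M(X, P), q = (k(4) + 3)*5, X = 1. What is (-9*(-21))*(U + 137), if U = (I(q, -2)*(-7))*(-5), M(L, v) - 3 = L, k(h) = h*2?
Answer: 52353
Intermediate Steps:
k(h) = 2*h
q = 55 (q = (2*4 + 3)*5 = (8 + 3)*5 = 11*5 = 55)
M(L, v) = 3 + L
I(P, T) = 4 (I(P, T) = 3 + 1 = 4)
U = 140 (U = (4*(-7))*(-5) = -28*(-5) = 140)
(-9*(-21))*(U + 137) = (-9*(-21))*(140 + 137) = 189*277 = 52353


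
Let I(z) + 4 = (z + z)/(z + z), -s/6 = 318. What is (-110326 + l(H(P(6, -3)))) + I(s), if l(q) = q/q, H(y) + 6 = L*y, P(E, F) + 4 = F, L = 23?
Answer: -110328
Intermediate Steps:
s = -1908 (s = -6*318 = -1908)
P(E, F) = -4 + F
H(y) = -6 + 23*y
l(q) = 1
I(z) = -3 (I(z) = -4 + (z + z)/(z + z) = -4 + (2*z)/((2*z)) = -4 + (2*z)*(1/(2*z)) = -4 + 1 = -3)
(-110326 + l(H(P(6, -3)))) + I(s) = (-110326 + 1) - 3 = -110325 - 3 = -110328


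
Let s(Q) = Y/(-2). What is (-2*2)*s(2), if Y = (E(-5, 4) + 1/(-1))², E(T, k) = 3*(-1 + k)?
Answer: 128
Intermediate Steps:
E(T, k) = -3 + 3*k
Y = 64 (Y = ((-3 + 3*4) + 1/(-1))² = ((-3 + 12) - 1)² = (9 - 1)² = 8² = 64)
s(Q) = -32 (s(Q) = 64/(-2) = 64*(-½) = -32)
(-2*2)*s(2) = -2*2*(-32) = -4*(-32) = 128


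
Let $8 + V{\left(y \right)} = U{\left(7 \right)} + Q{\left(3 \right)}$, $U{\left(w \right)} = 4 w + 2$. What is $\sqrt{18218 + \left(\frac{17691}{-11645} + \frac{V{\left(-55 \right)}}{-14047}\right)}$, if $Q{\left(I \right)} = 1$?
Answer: $\frac{\sqrt{487428133296754243770}}{163577315} \approx 134.97$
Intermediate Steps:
$U{\left(w \right)} = 2 + 4 w$
$V{\left(y \right)} = 23$ ($V{\left(y \right)} = -8 + \left(\left(2 + 4 \cdot 7\right) + 1\right) = -8 + \left(\left(2 + 28\right) + 1\right) = -8 + \left(30 + 1\right) = -8 + 31 = 23$)
$\sqrt{18218 + \left(\frac{17691}{-11645} + \frac{V{\left(-55 \right)}}{-14047}\right)} = \sqrt{18218 + \left(\frac{17691}{-11645} + \frac{23}{-14047}\right)} = \sqrt{18218 + \left(17691 \left(- \frac{1}{11645}\right) + 23 \left(- \frac{1}{14047}\right)\right)} = \sqrt{18218 - \frac{248773312}{163577315}} = \sqrt{\frac{2979802751358}{163577315}} = \frac{\sqrt{487428133296754243770}}{163577315}$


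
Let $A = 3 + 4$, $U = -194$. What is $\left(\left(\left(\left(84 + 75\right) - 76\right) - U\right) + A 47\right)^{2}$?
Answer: $367236$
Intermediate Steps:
$A = 7$
$\left(\left(\left(\left(84 + 75\right) - 76\right) - U\right) + A 47\right)^{2} = \left(\left(\left(\left(84 + 75\right) - 76\right) - -194\right) + 7 \cdot 47\right)^{2} = \left(\left(\left(159 - 76\right) + 194\right) + 329\right)^{2} = \left(\left(83 + 194\right) + 329\right)^{2} = \left(277 + 329\right)^{2} = 606^{2} = 367236$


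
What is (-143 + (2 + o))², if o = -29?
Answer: 28900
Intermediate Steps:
(-143 + (2 + o))² = (-143 + (2 - 29))² = (-143 - 27)² = (-170)² = 28900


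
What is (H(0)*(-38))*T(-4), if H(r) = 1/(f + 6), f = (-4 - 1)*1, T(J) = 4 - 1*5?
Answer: 38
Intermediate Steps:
T(J) = -1 (T(J) = 4 - 5 = -1)
f = -5 (f = -5*1 = -5)
H(r) = 1 (H(r) = 1/(-5 + 6) = 1/1 = 1)
(H(0)*(-38))*T(-4) = (1*(-38))*(-1) = -38*(-1) = 38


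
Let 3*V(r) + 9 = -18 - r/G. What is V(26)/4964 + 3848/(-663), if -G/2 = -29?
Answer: -626831/107967 ≈ -5.8058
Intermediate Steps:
G = 58 (G = -2*(-29) = 58)
V(r) = -9 - r/174 (V(r) = -3 + (-18 - r/58)/3 = -3 + (-6 - r/174) = -9 - r/174)
V(26)/4964 + 3848/(-663) = (-9 - 1/174*26)/4964 + 3848/(-663) = (-9 - 13/87)*(1/4964) + 3848*(-1/663) = -796/87*1/4964 - 296/51 = -199/107967 - 296/51 = -626831/107967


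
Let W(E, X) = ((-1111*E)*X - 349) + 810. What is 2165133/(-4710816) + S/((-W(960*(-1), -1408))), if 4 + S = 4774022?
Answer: -1076308462995613/2358102616587168 ≈ -0.45643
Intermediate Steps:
S = 4774018 (S = -4 + 4774022 = 4774018)
W(E, X) = 461 - 1111*E*X (W(E, X) = (-1111*E*X - 349) + 810 = (-349 - 1111*E*X) + 810 = 461 - 1111*E*X)
2165133/(-4710816) + S/((-W(960*(-1), -1408))) = 2165133/(-4710816) + 4774018/((-(461 - 1111*960*(-1)*(-1408)))) = 2165133*(-1/4710816) + 4774018/((-(461 - 1111*(-960)*(-1408)))) = -721711/1570272 + 4774018/((-(461 - 1501716480))) = -721711/1570272 + 4774018/((-1*(-1501716019))) = -721711/1570272 + 4774018/1501716019 = -1076308462995613/2358102616587168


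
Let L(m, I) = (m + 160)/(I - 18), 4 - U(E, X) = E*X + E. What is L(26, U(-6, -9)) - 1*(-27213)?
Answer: 27210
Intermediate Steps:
U(E, X) = 4 - E - E*X (U(E, X) = 4 - (E*X + E) = 4 - (E + E*X) = 4 + (-E - E*X) = 4 - E - E*X)
L(m, I) = (160 + m)/(-18 + I)
L(26, U(-6, -9)) - 1*(-27213) = (160 + 26)/(-18 + (4 - 1*(-6) - 1*(-6)*(-9))) - 1*(-27213) = 186/(-18 + (4 + 6 - 54)) + 27213 = 186/(-18 - 44) + 27213 = 186/(-62) + 27213 = -1/62*186 + 27213 = -3 + 27213 = 27210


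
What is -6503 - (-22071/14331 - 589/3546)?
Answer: -110126989151/16939242 ≈ -6501.3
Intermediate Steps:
-6503 - (-22071/14331 - 589/3546) = -6503 - (-22071*1/14331 - 589*1/3546) = -6503 - (-7357/4777 - 589/3546) = -6503 - 1*(-28901575/16939242) = -6503 + 28901575/16939242 = -110126989151/16939242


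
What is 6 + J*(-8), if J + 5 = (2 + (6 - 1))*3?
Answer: -122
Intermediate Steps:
J = 16 (J = -5 + (2 + (6 - 1))*3 = -5 + (2 + 5)*3 = -5 + 7*3 = -5 + 21 = 16)
6 + J*(-8) = 6 + 16*(-8) = 6 - 128 = -122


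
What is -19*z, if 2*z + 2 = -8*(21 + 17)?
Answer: 2907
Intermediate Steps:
z = -153 (z = -1 + (-8*(21 + 17))/2 = -1 + (-8*38)/2 = -1 + (½)*(-304) = -1 - 152 = -153)
-19*z = -19*(-153) = 2907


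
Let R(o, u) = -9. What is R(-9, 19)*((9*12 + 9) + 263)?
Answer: -3420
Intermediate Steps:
R(-9, 19)*((9*12 + 9) + 263) = -9*((9*12 + 9) + 263) = -9*((108 + 9) + 263) = -9*(117 + 263) = -9*380 = -3420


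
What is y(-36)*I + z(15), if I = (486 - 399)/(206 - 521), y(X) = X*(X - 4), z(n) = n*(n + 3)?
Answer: -894/7 ≈ -127.71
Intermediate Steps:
z(n) = n*(3 + n)
y(X) = X*(-4 + X)
I = -29/105 (I = 87/(-315) = 87*(-1/315) = -29/105 ≈ -0.27619)
y(-36)*I + z(15) = -36*(-4 - 36)*(-29/105) + 15*(3 + 15) = -36*(-40)*(-29/105) + 15*18 = 1440*(-29/105) + 270 = -2784/7 + 270 = -894/7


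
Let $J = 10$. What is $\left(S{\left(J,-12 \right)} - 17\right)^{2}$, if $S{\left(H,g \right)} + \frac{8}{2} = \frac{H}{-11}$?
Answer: $\frac{58081}{121} \approx 480.01$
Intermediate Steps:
$S{\left(H,g \right)} = -4 - \frac{H}{11}$ ($S{\left(H,g \right)} = -4 + \frac{H}{-11} = -4 + H \left(- \frac{1}{11}\right) = -4 - \frac{H}{11}$)
$\left(S{\left(J,-12 \right)} - 17\right)^{2} = \left(\left(-4 - \frac{10}{11}\right) - 17\right)^{2} = \left(- \frac{54}{11} - 17\right)^{2} = \left(- \frac{241}{11}\right)^{2} = \frac{58081}{121}$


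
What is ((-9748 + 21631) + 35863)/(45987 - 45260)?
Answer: 47746/727 ≈ 65.675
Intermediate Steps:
((-9748 + 21631) + 35863)/(45987 - 45260) = (11883 + 35863)/727 = 47746*(1/727) = 47746/727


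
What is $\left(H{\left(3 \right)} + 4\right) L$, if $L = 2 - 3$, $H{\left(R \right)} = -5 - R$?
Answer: $4$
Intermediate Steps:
$L = -1$ ($L = 2 - 3 = -1$)
$\left(H{\left(3 \right)} + 4\right) L = \left(\left(-5 - 3\right) + 4\right) \left(-1\right) = \left(-8 + 4\right) \left(-1\right) = \left(-4\right) \left(-1\right) = 4$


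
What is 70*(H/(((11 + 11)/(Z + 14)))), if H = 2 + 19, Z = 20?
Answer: 24990/11 ≈ 2271.8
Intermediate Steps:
H = 21
70*(H/(((11 + 11)/(Z + 14)))) = 70*(21/(((11 + 11)/(20 + 14)))) = 70*(21/((22/34))) = 70*(21/((22*(1/34)))) = 70*(21/(11/17)) = 70*(21*(17/11)) = 70*(357/11) = 24990/11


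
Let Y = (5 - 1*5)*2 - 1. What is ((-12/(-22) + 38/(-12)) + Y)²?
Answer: 57121/4356 ≈ 13.113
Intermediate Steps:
Y = -1 (Y = (5 - 5)*2 - 1 = 0*2 - 1 = 0 - 1 = -1)
((-12/(-22) + 38/(-12)) + Y)² = ((-12/(-22) + 38/(-12)) - 1)² = ((-12*(-1/22) + 38*(-1/12)) - 1)² = ((6/11 - 19/6) - 1)² = (-173/66 - 1)² = (-239/66)² = 57121/4356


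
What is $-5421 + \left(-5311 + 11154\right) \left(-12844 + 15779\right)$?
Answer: $17143784$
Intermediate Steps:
$-5421 + \left(-5311 + 11154\right) \left(-12844 + 15779\right) = -5421 + 5843 \cdot 2935 = -5421 + 17149205 = 17143784$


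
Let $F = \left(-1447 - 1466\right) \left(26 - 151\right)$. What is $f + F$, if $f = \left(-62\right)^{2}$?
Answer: $367969$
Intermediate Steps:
$f = 3844$
$F = 364125$ ($F = \left(-2913\right) \left(-125\right) = 364125$)
$f + F = 3844 + 364125 = 367969$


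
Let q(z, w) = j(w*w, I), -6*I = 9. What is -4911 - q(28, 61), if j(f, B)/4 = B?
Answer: -4905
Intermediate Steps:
I = -3/2 (I = -1/6*9 = -3/2 ≈ -1.5000)
j(f, B) = 4*B
q(z, w) = -6 (q(z, w) = 4*(-3/2) = -6)
-4911 - q(28, 61) = -4911 - 1*(-6) = -4911 + 6 = -4905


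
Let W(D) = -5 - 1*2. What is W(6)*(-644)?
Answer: 4508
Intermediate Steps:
W(D) = -7 (W(D) = -5 - 2 = -7)
W(6)*(-644) = -7*(-644) = 4508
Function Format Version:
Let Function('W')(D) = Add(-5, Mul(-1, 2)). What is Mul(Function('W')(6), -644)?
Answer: 4508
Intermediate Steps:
Function('W')(D) = -7 (Function('W')(D) = Add(-5, -2) = -7)
Mul(Function('W')(6), -644) = Mul(-7, -644) = 4508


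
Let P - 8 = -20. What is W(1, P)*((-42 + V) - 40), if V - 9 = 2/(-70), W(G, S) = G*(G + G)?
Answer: -5112/35 ≈ -146.06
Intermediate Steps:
P = -12 (P = 8 - 20 = -12)
W(G, S) = 2*G**2 (W(G, S) = G*(2*G) = 2*G**2)
V = 314/35 (V = 9 + 2/(-70) = 9 + 2*(-1/70) = 9 - 1/35 = 314/35 ≈ 8.9714)
W(1, P)*((-42 + V) - 40) = (2*1**2)*((-42 + 314/35) - 40) = (2*1)*(-1156/35 - 40) = 2*(-2556/35) = -5112/35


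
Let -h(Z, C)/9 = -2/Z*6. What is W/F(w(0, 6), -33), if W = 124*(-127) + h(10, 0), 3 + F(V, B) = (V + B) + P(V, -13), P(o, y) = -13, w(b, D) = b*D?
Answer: 78686/245 ≈ 321.17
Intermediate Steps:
w(b, D) = D*b
h(Z, C) = 108/Z (h(Z, C) = -9*(-2/Z)*6 = -(-108)/Z = 108/Z)
F(V, B) = -16 + B + V (F(V, B) = -3 + ((V + B) - 13) = -3 + ((B + V) - 13) = -3 + (-13 + B + V) = -16 + B + V)
W = -78686/5 (W = 124*(-127) + 108/10 = -15748 + 108*(⅒) = -15748 + 54/5 = -78686/5 ≈ -15737.)
W/F(w(0, 6), -33) = -78686/(5*(-16 - 33 + 6*0)) = -78686/(5*(-16 - 33 + 0)) = -78686/5/(-49) = -78686/5*(-1/49) = 78686/245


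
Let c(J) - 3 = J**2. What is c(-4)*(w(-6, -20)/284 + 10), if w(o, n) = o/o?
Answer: 53979/284 ≈ 190.07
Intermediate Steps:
w(o, n) = 1
c(J) = 3 + J**2
c(-4)*(w(-6, -20)/284 + 10) = (3 + (-4)**2)*(1/284 + 10) = (3 + 16)*(1*(1/284) + 10) = 19*(1/284 + 10) = 19*(2841/284) = 53979/284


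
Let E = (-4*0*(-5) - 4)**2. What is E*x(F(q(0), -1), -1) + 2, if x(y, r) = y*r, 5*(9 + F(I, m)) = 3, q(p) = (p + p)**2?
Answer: 682/5 ≈ 136.40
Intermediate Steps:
q(p) = 4*p**2 (q(p) = (2*p)**2 = 4*p**2)
F(I, m) = -42/5 (F(I, m) = -9 + (1/5)*3 = -9 + 3/5 = -42/5)
E = 16 (E = (0*(-5) - 4)**2 = (0 - 4)**2 = (-4)**2 = 16)
x(y, r) = r*y
E*x(F(q(0), -1), -1) + 2 = 16*(-1*(-42/5)) + 2 = 16*(42/5) + 2 = 672/5 + 2 = 682/5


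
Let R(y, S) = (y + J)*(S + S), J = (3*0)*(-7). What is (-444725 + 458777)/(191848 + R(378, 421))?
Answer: 3513/127531 ≈ 0.027546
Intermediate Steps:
J = 0 (J = 0*(-7) = 0)
R(y, S) = 2*S*y (R(y, S) = (y + 0)*(S + S) = y*(2*S) = 2*S*y)
(-444725 + 458777)/(191848 + R(378, 421)) = (-444725 + 458777)/(191848 + 2*421*378) = 14052/(191848 + 318276) = 14052/510124 = 14052*(1/510124) = 3513/127531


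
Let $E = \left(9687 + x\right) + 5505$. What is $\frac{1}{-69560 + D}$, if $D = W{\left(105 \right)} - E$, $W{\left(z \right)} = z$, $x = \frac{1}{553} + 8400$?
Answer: $- \frac{553}{51454992} \approx -1.0747 \cdot 10^{-5}$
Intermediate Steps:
$x = \frac{4645201}{553}$ ($x = \frac{1}{553} + 8400 = \frac{4645201}{553} \approx 8400.0$)
$E = \frac{13046377}{553}$ ($E = \left(9687 + \frac{4645201}{553}\right) + 5505 = \frac{10002112}{553} + 5505 = \frac{13046377}{553} \approx 23592.0$)
$D = - \frac{12988312}{553}$ ($D = 105 - \frac{13046377}{553} = - \frac{12988312}{553} \approx -23487.0$)
$\frac{1}{-69560 + D} = \frac{1}{-69560 - \frac{12988312}{553}} = \frac{1}{- \frac{51454992}{553}} = - \frac{553}{51454992}$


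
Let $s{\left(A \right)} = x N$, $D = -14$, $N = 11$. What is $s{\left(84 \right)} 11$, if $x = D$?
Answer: $-1694$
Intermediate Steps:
$x = -14$
$s{\left(A \right)} = -154$ ($s{\left(A \right)} = \left(-14\right) 11 = -154$)
$s{\left(84 \right)} 11 = \left(-154\right) 11 = -1694$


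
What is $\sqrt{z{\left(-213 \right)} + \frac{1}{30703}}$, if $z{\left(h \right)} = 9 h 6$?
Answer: $\frac{i \sqrt{10842638721215}}{30703} \approx 107.25 i$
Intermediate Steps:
$z{\left(h \right)} = 54 h$
$\sqrt{z{\left(-213 \right)} + \frac{1}{30703}} = \sqrt{54 \left(-213\right) + \frac{1}{30703}} = \sqrt{-11502 + \frac{1}{30703}} = \sqrt{- \frac{353145905}{30703}} = \frac{i \sqrt{10842638721215}}{30703}$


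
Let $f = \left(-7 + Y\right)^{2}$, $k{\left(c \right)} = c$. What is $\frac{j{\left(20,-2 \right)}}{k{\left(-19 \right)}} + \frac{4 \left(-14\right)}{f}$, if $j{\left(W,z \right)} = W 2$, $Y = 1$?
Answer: $- \frac{626}{171} \approx -3.6608$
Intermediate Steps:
$j{\left(W,z \right)} = 2 W$
$f = 36$ ($f = \left(-7 + 1\right)^{2} = \left(-6\right)^{2} = 36$)
$\frac{j{\left(20,-2 \right)}}{k{\left(-19 \right)}} + \frac{4 \left(-14\right)}{f} = \frac{2 \cdot 20}{-19} + \frac{4 \left(-14\right)}{36} = 40 \left(- \frac{1}{19}\right) - \frac{14}{9} = - \frac{40}{19} - \frac{14}{9} = - \frac{626}{171}$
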